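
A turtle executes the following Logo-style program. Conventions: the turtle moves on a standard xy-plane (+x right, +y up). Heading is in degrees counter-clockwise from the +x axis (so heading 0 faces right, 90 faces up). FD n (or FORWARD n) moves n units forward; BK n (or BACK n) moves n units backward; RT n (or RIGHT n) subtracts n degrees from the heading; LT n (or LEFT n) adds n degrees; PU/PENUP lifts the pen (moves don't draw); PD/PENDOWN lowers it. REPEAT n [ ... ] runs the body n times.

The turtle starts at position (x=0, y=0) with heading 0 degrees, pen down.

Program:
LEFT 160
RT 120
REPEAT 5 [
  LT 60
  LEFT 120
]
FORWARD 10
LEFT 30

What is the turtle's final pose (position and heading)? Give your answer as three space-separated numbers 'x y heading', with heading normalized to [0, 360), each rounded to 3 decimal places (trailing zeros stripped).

Answer: -7.66 -6.428 250

Derivation:
Executing turtle program step by step:
Start: pos=(0,0), heading=0, pen down
LT 160: heading 0 -> 160
RT 120: heading 160 -> 40
REPEAT 5 [
  -- iteration 1/5 --
  LT 60: heading 40 -> 100
  LT 120: heading 100 -> 220
  -- iteration 2/5 --
  LT 60: heading 220 -> 280
  LT 120: heading 280 -> 40
  -- iteration 3/5 --
  LT 60: heading 40 -> 100
  LT 120: heading 100 -> 220
  -- iteration 4/5 --
  LT 60: heading 220 -> 280
  LT 120: heading 280 -> 40
  -- iteration 5/5 --
  LT 60: heading 40 -> 100
  LT 120: heading 100 -> 220
]
FD 10: (0,0) -> (-7.66,-6.428) [heading=220, draw]
LT 30: heading 220 -> 250
Final: pos=(-7.66,-6.428), heading=250, 1 segment(s) drawn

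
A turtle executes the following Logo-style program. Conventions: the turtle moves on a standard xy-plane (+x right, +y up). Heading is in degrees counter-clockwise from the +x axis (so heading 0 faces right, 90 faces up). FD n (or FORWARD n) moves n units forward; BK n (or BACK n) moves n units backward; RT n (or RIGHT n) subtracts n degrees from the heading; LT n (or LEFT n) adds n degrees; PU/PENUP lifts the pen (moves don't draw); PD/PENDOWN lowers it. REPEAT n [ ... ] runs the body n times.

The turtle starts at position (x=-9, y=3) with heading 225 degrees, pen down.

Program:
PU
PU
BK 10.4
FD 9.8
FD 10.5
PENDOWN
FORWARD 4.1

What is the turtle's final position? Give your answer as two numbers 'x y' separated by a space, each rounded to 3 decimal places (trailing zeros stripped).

Answer: -18.899 -6.899

Derivation:
Executing turtle program step by step:
Start: pos=(-9,3), heading=225, pen down
PU: pen up
PU: pen up
BK 10.4: (-9,3) -> (-1.646,10.354) [heading=225, move]
FD 9.8: (-1.646,10.354) -> (-8.576,3.424) [heading=225, move]
FD 10.5: (-8.576,3.424) -> (-16,-4) [heading=225, move]
PD: pen down
FD 4.1: (-16,-4) -> (-18.899,-6.899) [heading=225, draw]
Final: pos=(-18.899,-6.899), heading=225, 1 segment(s) drawn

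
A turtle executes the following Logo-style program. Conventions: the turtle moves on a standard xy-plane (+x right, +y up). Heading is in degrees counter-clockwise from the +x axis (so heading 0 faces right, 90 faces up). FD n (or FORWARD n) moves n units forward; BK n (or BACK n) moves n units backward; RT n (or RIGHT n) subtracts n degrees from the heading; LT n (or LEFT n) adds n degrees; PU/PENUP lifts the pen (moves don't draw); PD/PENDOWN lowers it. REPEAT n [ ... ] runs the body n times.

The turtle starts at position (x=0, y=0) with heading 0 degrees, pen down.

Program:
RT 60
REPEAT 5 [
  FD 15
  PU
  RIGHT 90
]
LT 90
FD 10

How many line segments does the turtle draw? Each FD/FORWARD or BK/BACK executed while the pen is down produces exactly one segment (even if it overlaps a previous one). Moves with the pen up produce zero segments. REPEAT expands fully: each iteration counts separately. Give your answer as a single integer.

Executing turtle program step by step:
Start: pos=(0,0), heading=0, pen down
RT 60: heading 0 -> 300
REPEAT 5 [
  -- iteration 1/5 --
  FD 15: (0,0) -> (7.5,-12.99) [heading=300, draw]
  PU: pen up
  RT 90: heading 300 -> 210
  -- iteration 2/5 --
  FD 15: (7.5,-12.99) -> (-5.49,-20.49) [heading=210, move]
  PU: pen up
  RT 90: heading 210 -> 120
  -- iteration 3/5 --
  FD 15: (-5.49,-20.49) -> (-12.99,-7.5) [heading=120, move]
  PU: pen up
  RT 90: heading 120 -> 30
  -- iteration 4/5 --
  FD 15: (-12.99,-7.5) -> (0,0) [heading=30, move]
  PU: pen up
  RT 90: heading 30 -> 300
  -- iteration 5/5 --
  FD 15: (0,0) -> (7.5,-12.99) [heading=300, move]
  PU: pen up
  RT 90: heading 300 -> 210
]
LT 90: heading 210 -> 300
FD 10: (7.5,-12.99) -> (12.5,-21.651) [heading=300, move]
Final: pos=(12.5,-21.651), heading=300, 1 segment(s) drawn
Segments drawn: 1

Answer: 1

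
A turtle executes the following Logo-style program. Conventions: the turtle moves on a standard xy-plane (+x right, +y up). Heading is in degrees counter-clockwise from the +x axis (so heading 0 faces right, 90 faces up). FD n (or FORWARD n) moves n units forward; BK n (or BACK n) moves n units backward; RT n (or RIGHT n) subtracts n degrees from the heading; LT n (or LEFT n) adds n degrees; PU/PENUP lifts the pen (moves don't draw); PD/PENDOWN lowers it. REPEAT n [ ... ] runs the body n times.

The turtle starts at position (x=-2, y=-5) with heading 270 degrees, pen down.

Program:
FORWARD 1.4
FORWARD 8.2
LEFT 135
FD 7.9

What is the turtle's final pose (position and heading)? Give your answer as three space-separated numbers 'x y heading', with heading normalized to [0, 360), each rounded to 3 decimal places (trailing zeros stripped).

Answer: 3.586 -9.014 45

Derivation:
Executing turtle program step by step:
Start: pos=(-2,-5), heading=270, pen down
FD 1.4: (-2,-5) -> (-2,-6.4) [heading=270, draw]
FD 8.2: (-2,-6.4) -> (-2,-14.6) [heading=270, draw]
LT 135: heading 270 -> 45
FD 7.9: (-2,-14.6) -> (3.586,-9.014) [heading=45, draw]
Final: pos=(3.586,-9.014), heading=45, 3 segment(s) drawn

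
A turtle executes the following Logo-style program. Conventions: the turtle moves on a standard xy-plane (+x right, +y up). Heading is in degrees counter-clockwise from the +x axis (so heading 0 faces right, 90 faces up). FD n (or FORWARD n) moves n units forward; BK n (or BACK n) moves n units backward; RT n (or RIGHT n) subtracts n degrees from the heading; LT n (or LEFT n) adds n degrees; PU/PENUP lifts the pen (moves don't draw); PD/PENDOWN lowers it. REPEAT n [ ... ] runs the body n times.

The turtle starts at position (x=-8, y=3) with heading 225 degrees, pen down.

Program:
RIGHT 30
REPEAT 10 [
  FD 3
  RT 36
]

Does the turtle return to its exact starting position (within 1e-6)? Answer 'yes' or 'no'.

Answer: yes

Derivation:
Executing turtle program step by step:
Start: pos=(-8,3), heading=225, pen down
RT 30: heading 225 -> 195
REPEAT 10 [
  -- iteration 1/10 --
  FD 3: (-8,3) -> (-10.898,2.224) [heading=195, draw]
  RT 36: heading 195 -> 159
  -- iteration 2/10 --
  FD 3: (-10.898,2.224) -> (-13.699,3.299) [heading=159, draw]
  RT 36: heading 159 -> 123
  -- iteration 3/10 --
  FD 3: (-13.699,3.299) -> (-15.332,5.815) [heading=123, draw]
  RT 36: heading 123 -> 87
  -- iteration 4/10 --
  FD 3: (-15.332,5.815) -> (-15.175,8.811) [heading=87, draw]
  RT 36: heading 87 -> 51
  -- iteration 5/10 --
  FD 3: (-15.175,8.811) -> (-13.287,11.142) [heading=51, draw]
  RT 36: heading 51 -> 15
  -- iteration 6/10 --
  FD 3: (-13.287,11.142) -> (-10.39,11.918) [heading=15, draw]
  RT 36: heading 15 -> 339
  -- iteration 7/10 --
  FD 3: (-10.39,11.918) -> (-7.589,10.843) [heading=339, draw]
  RT 36: heading 339 -> 303
  -- iteration 8/10 --
  FD 3: (-7.589,10.843) -> (-5.955,8.327) [heading=303, draw]
  RT 36: heading 303 -> 267
  -- iteration 9/10 --
  FD 3: (-5.955,8.327) -> (-6.112,5.331) [heading=267, draw]
  RT 36: heading 267 -> 231
  -- iteration 10/10 --
  FD 3: (-6.112,5.331) -> (-8,3) [heading=231, draw]
  RT 36: heading 231 -> 195
]
Final: pos=(-8,3), heading=195, 10 segment(s) drawn

Start position: (-8, 3)
Final position: (-8, 3)
Distance = 0; < 1e-6 -> CLOSED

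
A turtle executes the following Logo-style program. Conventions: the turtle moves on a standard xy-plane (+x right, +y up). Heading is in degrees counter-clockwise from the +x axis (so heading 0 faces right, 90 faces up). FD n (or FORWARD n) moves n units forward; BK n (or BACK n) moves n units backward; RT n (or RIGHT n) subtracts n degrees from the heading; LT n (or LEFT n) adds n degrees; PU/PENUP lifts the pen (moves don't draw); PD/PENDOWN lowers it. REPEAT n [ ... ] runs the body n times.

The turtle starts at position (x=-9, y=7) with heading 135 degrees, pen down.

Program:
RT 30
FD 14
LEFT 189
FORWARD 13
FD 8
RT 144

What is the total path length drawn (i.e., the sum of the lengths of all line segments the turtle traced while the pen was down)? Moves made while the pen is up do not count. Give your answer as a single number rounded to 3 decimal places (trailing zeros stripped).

Answer: 35

Derivation:
Executing turtle program step by step:
Start: pos=(-9,7), heading=135, pen down
RT 30: heading 135 -> 105
FD 14: (-9,7) -> (-12.623,20.523) [heading=105, draw]
LT 189: heading 105 -> 294
FD 13: (-12.623,20.523) -> (-7.336,8.647) [heading=294, draw]
FD 8: (-7.336,8.647) -> (-4.082,1.339) [heading=294, draw]
RT 144: heading 294 -> 150
Final: pos=(-4.082,1.339), heading=150, 3 segment(s) drawn

Segment lengths:
  seg 1: (-9,7) -> (-12.623,20.523), length = 14
  seg 2: (-12.623,20.523) -> (-7.336,8.647), length = 13
  seg 3: (-7.336,8.647) -> (-4.082,1.339), length = 8
Total = 35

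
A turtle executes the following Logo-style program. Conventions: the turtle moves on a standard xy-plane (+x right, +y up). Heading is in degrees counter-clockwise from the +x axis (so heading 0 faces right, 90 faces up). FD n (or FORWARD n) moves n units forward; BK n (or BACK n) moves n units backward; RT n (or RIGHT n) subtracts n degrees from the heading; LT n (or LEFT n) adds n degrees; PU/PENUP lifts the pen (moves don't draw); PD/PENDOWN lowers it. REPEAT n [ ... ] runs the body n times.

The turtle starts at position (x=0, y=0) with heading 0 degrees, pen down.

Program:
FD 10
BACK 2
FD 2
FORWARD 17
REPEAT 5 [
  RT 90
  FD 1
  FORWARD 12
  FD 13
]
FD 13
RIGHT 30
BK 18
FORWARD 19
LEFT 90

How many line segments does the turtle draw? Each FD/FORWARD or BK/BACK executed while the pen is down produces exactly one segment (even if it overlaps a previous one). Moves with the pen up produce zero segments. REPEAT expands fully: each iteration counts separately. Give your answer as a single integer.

Executing turtle program step by step:
Start: pos=(0,0), heading=0, pen down
FD 10: (0,0) -> (10,0) [heading=0, draw]
BK 2: (10,0) -> (8,0) [heading=0, draw]
FD 2: (8,0) -> (10,0) [heading=0, draw]
FD 17: (10,0) -> (27,0) [heading=0, draw]
REPEAT 5 [
  -- iteration 1/5 --
  RT 90: heading 0 -> 270
  FD 1: (27,0) -> (27,-1) [heading=270, draw]
  FD 12: (27,-1) -> (27,-13) [heading=270, draw]
  FD 13: (27,-13) -> (27,-26) [heading=270, draw]
  -- iteration 2/5 --
  RT 90: heading 270 -> 180
  FD 1: (27,-26) -> (26,-26) [heading=180, draw]
  FD 12: (26,-26) -> (14,-26) [heading=180, draw]
  FD 13: (14,-26) -> (1,-26) [heading=180, draw]
  -- iteration 3/5 --
  RT 90: heading 180 -> 90
  FD 1: (1,-26) -> (1,-25) [heading=90, draw]
  FD 12: (1,-25) -> (1,-13) [heading=90, draw]
  FD 13: (1,-13) -> (1,0) [heading=90, draw]
  -- iteration 4/5 --
  RT 90: heading 90 -> 0
  FD 1: (1,0) -> (2,0) [heading=0, draw]
  FD 12: (2,0) -> (14,0) [heading=0, draw]
  FD 13: (14,0) -> (27,0) [heading=0, draw]
  -- iteration 5/5 --
  RT 90: heading 0 -> 270
  FD 1: (27,0) -> (27,-1) [heading=270, draw]
  FD 12: (27,-1) -> (27,-13) [heading=270, draw]
  FD 13: (27,-13) -> (27,-26) [heading=270, draw]
]
FD 13: (27,-26) -> (27,-39) [heading=270, draw]
RT 30: heading 270 -> 240
BK 18: (27,-39) -> (36,-23.412) [heading=240, draw]
FD 19: (36,-23.412) -> (26.5,-39.866) [heading=240, draw]
LT 90: heading 240 -> 330
Final: pos=(26.5,-39.866), heading=330, 22 segment(s) drawn
Segments drawn: 22

Answer: 22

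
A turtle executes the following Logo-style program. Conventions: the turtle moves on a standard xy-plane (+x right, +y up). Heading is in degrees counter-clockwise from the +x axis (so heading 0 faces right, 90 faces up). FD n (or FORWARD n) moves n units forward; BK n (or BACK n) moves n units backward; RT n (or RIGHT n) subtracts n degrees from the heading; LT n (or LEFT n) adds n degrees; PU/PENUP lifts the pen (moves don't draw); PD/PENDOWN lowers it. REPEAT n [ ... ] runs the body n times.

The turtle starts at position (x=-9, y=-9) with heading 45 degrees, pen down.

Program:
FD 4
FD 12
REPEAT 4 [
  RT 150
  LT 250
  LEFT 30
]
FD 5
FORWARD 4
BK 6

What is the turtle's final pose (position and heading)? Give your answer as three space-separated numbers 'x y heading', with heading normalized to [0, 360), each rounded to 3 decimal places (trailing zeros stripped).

Answer: -0.405 1.046 205

Derivation:
Executing turtle program step by step:
Start: pos=(-9,-9), heading=45, pen down
FD 4: (-9,-9) -> (-6.172,-6.172) [heading=45, draw]
FD 12: (-6.172,-6.172) -> (2.314,2.314) [heading=45, draw]
REPEAT 4 [
  -- iteration 1/4 --
  RT 150: heading 45 -> 255
  LT 250: heading 255 -> 145
  LT 30: heading 145 -> 175
  -- iteration 2/4 --
  RT 150: heading 175 -> 25
  LT 250: heading 25 -> 275
  LT 30: heading 275 -> 305
  -- iteration 3/4 --
  RT 150: heading 305 -> 155
  LT 250: heading 155 -> 45
  LT 30: heading 45 -> 75
  -- iteration 4/4 --
  RT 150: heading 75 -> 285
  LT 250: heading 285 -> 175
  LT 30: heading 175 -> 205
]
FD 5: (2.314,2.314) -> (-2.218,0.201) [heading=205, draw]
FD 4: (-2.218,0.201) -> (-5.843,-1.49) [heading=205, draw]
BK 6: (-5.843,-1.49) -> (-0.405,1.046) [heading=205, draw]
Final: pos=(-0.405,1.046), heading=205, 5 segment(s) drawn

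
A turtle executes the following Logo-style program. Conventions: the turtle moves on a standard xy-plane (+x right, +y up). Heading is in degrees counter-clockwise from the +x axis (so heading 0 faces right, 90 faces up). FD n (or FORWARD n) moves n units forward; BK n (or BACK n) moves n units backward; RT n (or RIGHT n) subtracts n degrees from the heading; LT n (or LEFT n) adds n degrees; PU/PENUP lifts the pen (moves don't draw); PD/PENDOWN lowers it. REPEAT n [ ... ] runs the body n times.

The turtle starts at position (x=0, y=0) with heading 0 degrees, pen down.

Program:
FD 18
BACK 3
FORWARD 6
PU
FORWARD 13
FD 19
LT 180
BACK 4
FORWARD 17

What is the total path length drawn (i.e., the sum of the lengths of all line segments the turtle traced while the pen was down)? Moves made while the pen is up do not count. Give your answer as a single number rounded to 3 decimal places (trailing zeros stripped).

Executing turtle program step by step:
Start: pos=(0,0), heading=0, pen down
FD 18: (0,0) -> (18,0) [heading=0, draw]
BK 3: (18,0) -> (15,0) [heading=0, draw]
FD 6: (15,0) -> (21,0) [heading=0, draw]
PU: pen up
FD 13: (21,0) -> (34,0) [heading=0, move]
FD 19: (34,0) -> (53,0) [heading=0, move]
LT 180: heading 0 -> 180
BK 4: (53,0) -> (57,0) [heading=180, move]
FD 17: (57,0) -> (40,0) [heading=180, move]
Final: pos=(40,0), heading=180, 3 segment(s) drawn

Segment lengths:
  seg 1: (0,0) -> (18,0), length = 18
  seg 2: (18,0) -> (15,0), length = 3
  seg 3: (15,0) -> (21,0), length = 6
Total = 27

Answer: 27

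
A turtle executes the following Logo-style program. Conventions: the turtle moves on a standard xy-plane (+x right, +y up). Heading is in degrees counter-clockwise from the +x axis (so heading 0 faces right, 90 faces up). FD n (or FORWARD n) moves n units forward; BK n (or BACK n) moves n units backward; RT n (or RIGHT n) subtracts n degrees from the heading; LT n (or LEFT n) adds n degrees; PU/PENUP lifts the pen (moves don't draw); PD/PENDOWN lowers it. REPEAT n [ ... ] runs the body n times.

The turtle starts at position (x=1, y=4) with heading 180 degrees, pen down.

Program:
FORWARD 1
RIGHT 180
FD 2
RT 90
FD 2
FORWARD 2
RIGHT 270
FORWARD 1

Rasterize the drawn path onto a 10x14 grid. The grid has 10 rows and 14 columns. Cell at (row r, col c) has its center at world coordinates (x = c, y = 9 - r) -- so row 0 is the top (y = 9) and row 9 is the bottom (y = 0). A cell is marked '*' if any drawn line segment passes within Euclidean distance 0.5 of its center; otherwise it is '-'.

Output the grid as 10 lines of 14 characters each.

Segment 0: (1,4) -> (0,4)
Segment 1: (0,4) -> (2,4)
Segment 2: (2,4) -> (2,2)
Segment 3: (2,2) -> (2,0)
Segment 4: (2,0) -> (3,0)

Answer: --------------
--------------
--------------
--------------
--------------
***-----------
--*-----------
--*-----------
--*-----------
--**----------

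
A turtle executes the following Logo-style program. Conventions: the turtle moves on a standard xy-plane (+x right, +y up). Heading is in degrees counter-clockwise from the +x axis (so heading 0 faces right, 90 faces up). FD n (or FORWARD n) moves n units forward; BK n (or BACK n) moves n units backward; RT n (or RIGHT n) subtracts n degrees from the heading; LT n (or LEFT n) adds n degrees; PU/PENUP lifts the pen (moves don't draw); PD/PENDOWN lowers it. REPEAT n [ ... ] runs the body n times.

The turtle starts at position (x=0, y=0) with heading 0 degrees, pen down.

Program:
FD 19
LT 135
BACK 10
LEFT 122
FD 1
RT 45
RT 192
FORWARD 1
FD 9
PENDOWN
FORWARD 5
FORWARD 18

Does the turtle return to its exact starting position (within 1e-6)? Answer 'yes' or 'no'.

Executing turtle program step by step:
Start: pos=(0,0), heading=0, pen down
FD 19: (0,0) -> (19,0) [heading=0, draw]
LT 135: heading 0 -> 135
BK 10: (19,0) -> (26.071,-7.071) [heading=135, draw]
LT 122: heading 135 -> 257
FD 1: (26.071,-7.071) -> (25.846,-8.045) [heading=257, draw]
RT 45: heading 257 -> 212
RT 192: heading 212 -> 20
FD 1: (25.846,-8.045) -> (26.786,-7.703) [heading=20, draw]
FD 9: (26.786,-7.703) -> (35.243,-4.625) [heading=20, draw]
PD: pen down
FD 5: (35.243,-4.625) -> (39.942,-2.915) [heading=20, draw]
FD 18: (39.942,-2.915) -> (56.856,3.241) [heading=20, draw]
Final: pos=(56.856,3.241), heading=20, 7 segment(s) drawn

Start position: (0, 0)
Final position: (56.856, 3.241)
Distance = 56.948; >= 1e-6 -> NOT closed

Answer: no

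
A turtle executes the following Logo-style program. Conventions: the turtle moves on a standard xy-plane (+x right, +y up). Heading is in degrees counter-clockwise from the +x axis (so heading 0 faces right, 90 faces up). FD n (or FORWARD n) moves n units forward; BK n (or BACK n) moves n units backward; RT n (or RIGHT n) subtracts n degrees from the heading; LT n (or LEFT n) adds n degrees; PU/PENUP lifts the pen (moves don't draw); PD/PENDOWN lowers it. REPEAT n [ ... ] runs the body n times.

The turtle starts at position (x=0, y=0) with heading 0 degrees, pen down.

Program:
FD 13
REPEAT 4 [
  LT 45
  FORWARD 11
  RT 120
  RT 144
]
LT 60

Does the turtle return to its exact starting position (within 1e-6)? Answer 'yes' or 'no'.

Answer: no

Derivation:
Executing turtle program step by step:
Start: pos=(0,0), heading=0, pen down
FD 13: (0,0) -> (13,0) [heading=0, draw]
REPEAT 4 [
  -- iteration 1/4 --
  LT 45: heading 0 -> 45
  FD 11: (13,0) -> (20.778,7.778) [heading=45, draw]
  RT 120: heading 45 -> 285
  RT 144: heading 285 -> 141
  -- iteration 2/4 --
  LT 45: heading 141 -> 186
  FD 11: (20.778,7.778) -> (9.838,6.628) [heading=186, draw]
  RT 120: heading 186 -> 66
  RT 144: heading 66 -> 282
  -- iteration 3/4 --
  LT 45: heading 282 -> 327
  FD 11: (9.838,6.628) -> (19.064,0.637) [heading=327, draw]
  RT 120: heading 327 -> 207
  RT 144: heading 207 -> 63
  -- iteration 4/4 --
  LT 45: heading 63 -> 108
  FD 11: (19.064,0.637) -> (15.665,11.099) [heading=108, draw]
  RT 120: heading 108 -> 348
  RT 144: heading 348 -> 204
]
LT 60: heading 204 -> 264
Final: pos=(15.665,11.099), heading=264, 5 segment(s) drawn

Start position: (0, 0)
Final position: (15.665, 11.099)
Distance = 19.198; >= 1e-6 -> NOT closed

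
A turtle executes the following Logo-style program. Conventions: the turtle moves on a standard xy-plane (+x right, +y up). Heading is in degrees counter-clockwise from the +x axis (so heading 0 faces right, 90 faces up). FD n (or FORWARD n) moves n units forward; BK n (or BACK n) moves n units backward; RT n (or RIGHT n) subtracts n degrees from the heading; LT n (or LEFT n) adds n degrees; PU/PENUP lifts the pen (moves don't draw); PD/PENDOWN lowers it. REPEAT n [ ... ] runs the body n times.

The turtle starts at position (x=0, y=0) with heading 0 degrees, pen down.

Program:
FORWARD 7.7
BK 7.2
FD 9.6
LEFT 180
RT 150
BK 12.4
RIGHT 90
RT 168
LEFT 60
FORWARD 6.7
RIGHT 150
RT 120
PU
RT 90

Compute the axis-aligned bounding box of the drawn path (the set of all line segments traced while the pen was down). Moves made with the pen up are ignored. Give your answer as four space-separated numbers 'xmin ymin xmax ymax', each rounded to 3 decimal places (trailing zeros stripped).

Executing turtle program step by step:
Start: pos=(0,0), heading=0, pen down
FD 7.7: (0,0) -> (7.7,0) [heading=0, draw]
BK 7.2: (7.7,0) -> (0.5,0) [heading=0, draw]
FD 9.6: (0.5,0) -> (10.1,0) [heading=0, draw]
LT 180: heading 0 -> 180
RT 150: heading 180 -> 30
BK 12.4: (10.1,0) -> (-0.639,-6.2) [heading=30, draw]
RT 90: heading 30 -> 300
RT 168: heading 300 -> 132
LT 60: heading 132 -> 192
FD 6.7: (-0.639,-6.2) -> (-7.192,-7.593) [heading=192, draw]
RT 150: heading 192 -> 42
RT 120: heading 42 -> 282
PU: pen up
RT 90: heading 282 -> 192
Final: pos=(-7.192,-7.593), heading=192, 5 segment(s) drawn

Segment endpoints: x in {-7.192, -0.639, 0, 0.5, 7.7, 10.1}, y in {-7.593, -6.2, 0}
xmin=-7.192, ymin=-7.593, xmax=10.1, ymax=0

Answer: -7.192 -7.593 10.1 0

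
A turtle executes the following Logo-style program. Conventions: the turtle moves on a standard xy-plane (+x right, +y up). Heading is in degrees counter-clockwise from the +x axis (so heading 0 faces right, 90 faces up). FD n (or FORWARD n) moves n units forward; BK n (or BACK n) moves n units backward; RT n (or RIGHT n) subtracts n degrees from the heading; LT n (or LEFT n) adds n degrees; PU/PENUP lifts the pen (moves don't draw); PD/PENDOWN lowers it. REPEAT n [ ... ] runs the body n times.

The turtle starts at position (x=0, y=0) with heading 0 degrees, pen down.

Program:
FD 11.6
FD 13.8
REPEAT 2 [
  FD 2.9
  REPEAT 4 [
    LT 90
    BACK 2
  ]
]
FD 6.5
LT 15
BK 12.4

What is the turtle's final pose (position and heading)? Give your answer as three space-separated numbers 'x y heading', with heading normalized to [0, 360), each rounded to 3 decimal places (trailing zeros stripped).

Executing turtle program step by step:
Start: pos=(0,0), heading=0, pen down
FD 11.6: (0,0) -> (11.6,0) [heading=0, draw]
FD 13.8: (11.6,0) -> (25.4,0) [heading=0, draw]
REPEAT 2 [
  -- iteration 1/2 --
  FD 2.9: (25.4,0) -> (28.3,0) [heading=0, draw]
  REPEAT 4 [
    -- iteration 1/4 --
    LT 90: heading 0 -> 90
    BK 2: (28.3,0) -> (28.3,-2) [heading=90, draw]
    -- iteration 2/4 --
    LT 90: heading 90 -> 180
    BK 2: (28.3,-2) -> (30.3,-2) [heading=180, draw]
    -- iteration 3/4 --
    LT 90: heading 180 -> 270
    BK 2: (30.3,-2) -> (30.3,0) [heading=270, draw]
    -- iteration 4/4 --
    LT 90: heading 270 -> 0
    BK 2: (30.3,0) -> (28.3,0) [heading=0, draw]
  ]
  -- iteration 2/2 --
  FD 2.9: (28.3,0) -> (31.2,0) [heading=0, draw]
  REPEAT 4 [
    -- iteration 1/4 --
    LT 90: heading 0 -> 90
    BK 2: (31.2,0) -> (31.2,-2) [heading=90, draw]
    -- iteration 2/4 --
    LT 90: heading 90 -> 180
    BK 2: (31.2,-2) -> (33.2,-2) [heading=180, draw]
    -- iteration 3/4 --
    LT 90: heading 180 -> 270
    BK 2: (33.2,-2) -> (33.2,0) [heading=270, draw]
    -- iteration 4/4 --
    LT 90: heading 270 -> 0
    BK 2: (33.2,0) -> (31.2,0) [heading=0, draw]
  ]
]
FD 6.5: (31.2,0) -> (37.7,0) [heading=0, draw]
LT 15: heading 0 -> 15
BK 12.4: (37.7,0) -> (25.723,-3.209) [heading=15, draw]
Final: pos=(25.723,-3.209), heading=15, 14 segment(s) drawn

Answer: 25.723 -3.209 15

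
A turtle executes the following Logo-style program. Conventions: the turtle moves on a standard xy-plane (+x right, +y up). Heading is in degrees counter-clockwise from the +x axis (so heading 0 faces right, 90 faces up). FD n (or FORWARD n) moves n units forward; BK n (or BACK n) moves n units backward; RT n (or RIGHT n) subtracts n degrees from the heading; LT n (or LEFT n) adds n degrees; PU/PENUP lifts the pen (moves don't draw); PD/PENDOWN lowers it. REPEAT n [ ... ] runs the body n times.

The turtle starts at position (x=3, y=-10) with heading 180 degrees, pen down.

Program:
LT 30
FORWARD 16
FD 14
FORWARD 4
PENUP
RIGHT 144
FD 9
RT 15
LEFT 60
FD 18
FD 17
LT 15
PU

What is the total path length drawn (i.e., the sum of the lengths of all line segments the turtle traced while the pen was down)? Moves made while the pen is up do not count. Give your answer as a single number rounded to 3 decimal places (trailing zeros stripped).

Answer: 34

Derivation:
Executing turtle program step by step:
Start: pos=(3,-10), heading=180, pen down
LT 30: heading 180 -> 210
FD 16: (3,-10) -> (-10.856,-18) [heading=210, draw]
FD 14: (-10.856,-18) -> (-22.981,-25) [heading=210, draw]
FD 4: (-22.981,-25) -> (-26.445,-27) [heading=210, draw]
PU: pen up
RT 144: heading 210 -> 66
FD 9: (-26.445,-27) -> (-22.784,-18.778) [heading=66, move]
RT 15: heading 66 -> 51
LT 60: heading 51 -> 111
FD 18: (-22.784,-18.778) -> (-29.235,-1.974) [heading=111, move]
FD 17: (-29.235,-1.974) -> (-35.327,13.897) [heading=111, move]
LT 15: heading 111 -> 126
PU: pen up
Final: pos=(-35.327,13.897), heading=126, 3 segment(s) drawn

Segment lengths:
  seg 1: (3,-10) -> (-10.856,-18), length = 16
  seg 2: (-10.856,-18) -> (-22.981,-25), length = 14
  seg 3: (-22.981,-25) -> (-26.445,-27), length = 4
Total = 34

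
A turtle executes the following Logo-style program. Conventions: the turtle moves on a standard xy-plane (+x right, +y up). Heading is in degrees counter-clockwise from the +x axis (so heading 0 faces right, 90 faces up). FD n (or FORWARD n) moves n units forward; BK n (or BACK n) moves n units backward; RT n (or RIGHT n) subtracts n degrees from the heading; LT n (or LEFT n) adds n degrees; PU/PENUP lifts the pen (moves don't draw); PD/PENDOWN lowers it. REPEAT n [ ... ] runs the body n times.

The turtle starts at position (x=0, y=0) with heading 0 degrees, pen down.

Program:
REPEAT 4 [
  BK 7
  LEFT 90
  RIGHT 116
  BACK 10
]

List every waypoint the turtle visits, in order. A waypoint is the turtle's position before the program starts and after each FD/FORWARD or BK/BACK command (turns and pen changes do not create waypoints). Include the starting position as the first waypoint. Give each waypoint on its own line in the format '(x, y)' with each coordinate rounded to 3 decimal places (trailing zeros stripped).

Answer: (0, 0)
(-7, 0)
(-15.988, 4.384)
(-22.279, 7.452)
(-28.436, 15.332)
(-32.746, 20.848)
(-34.825, 30.63)
(-36.28, 37.477)
(-33.861, 47.18)

Derivation:
Executing turtle program step by step:
Start: pos=(0,0), heading=0, pen down
REPEAT 4 [
  -- iteration 1/4 --
  BK 7: (0,0) -> (-7,0) [heading=0, draw]
  LT 90: heading 0 -> 90
  RT 116: heading 90 -> 334
  BK 10: (-7,0) -> (-15.988,4.384) [heading=334, draw]
  -- iteration 2/4 --
  BK 7: (-15.988,4.384) -> (-22.279,7.452) [heading=334, draw]
  LT 90: heading 334 -> 64
  RT 116: heading 64 -> 308
  BK 10: (-22.279,7.452) -> (-28.436,15.332) [heading=308, draw]
  -- iteration 3/4 --
  BK 7: (-28.436,15.332) -> (-32.746,20.848) [heading=308, draw]
  LT 90: heading 308 -> 38
  RT 116: heading 38 -> 282
  BK 10: (-32.746,20.848) -> (-34.825,30.63) [heading=282, draw]
  -- iteration 4/4 --
  BK 7: (-34.825,30.63) -> (-36.28,37.477) [heading=282, draw]
  LT 90: heading 282 -> 12
  RT 116: heading 12 -> 256
  BK 10: (-36.28,37.477) -> (-33.861,47.18) [heading=256, draw]
]
Final: pos=(-33.861,47.18), heading=256, 8 segment(s) drawn
Waypoints (9 total):
(0, 0)
(-7, 0)
(-15.988, 4.384)
(-22.279, 7.452)
(-28.436, 15.332)
(-32.746, 20.848)
(-34.825, 30.63)
(-36.28, 37.477)
(-33.861, 47.18)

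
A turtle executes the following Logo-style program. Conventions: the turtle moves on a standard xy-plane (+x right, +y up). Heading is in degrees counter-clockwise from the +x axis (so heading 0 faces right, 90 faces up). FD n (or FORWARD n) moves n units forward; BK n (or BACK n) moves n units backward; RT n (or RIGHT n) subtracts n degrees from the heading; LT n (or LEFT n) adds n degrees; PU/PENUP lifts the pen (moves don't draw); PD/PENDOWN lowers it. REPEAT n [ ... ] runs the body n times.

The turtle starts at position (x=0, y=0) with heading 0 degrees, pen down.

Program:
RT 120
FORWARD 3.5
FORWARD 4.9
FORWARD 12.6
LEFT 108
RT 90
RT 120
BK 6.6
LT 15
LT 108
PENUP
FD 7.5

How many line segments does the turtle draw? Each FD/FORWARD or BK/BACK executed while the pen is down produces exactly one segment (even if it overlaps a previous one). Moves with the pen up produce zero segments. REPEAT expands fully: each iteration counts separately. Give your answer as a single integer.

Answer: 4

Derivation:
Executing turtle program step by step:
Start: pos=(0,0), heading=0, pen down
RT 120: heading 0 -> 240
FD 3.5: (0,0) -> (-1.75,-3.031) [heading=240, draw]
FD 4.9: (-1.75,-3.031) -> (-4.2,-7.275) [heading=240, draw]
FD 12.6: (-4.2,-7.275) -> (-10.5,-18.187) [heading=240, draw]
LT 108: heading 240 -> 348
RT 90: heading 348 -> 258
RT 120: heading 258 -> 138
BK 6.6: (-10.5,-18.187) -> (-5.595,-22.603) [heading=138, draw]
LT 15: heading 138 -> 153
LT 108: heading 153 -> 261
PU: pen up
FD 7.5: (-5.595,-22.603) -> (-6.769,-30.01) [heading=261, move]
Final: pos=(-6.769,-30.01), heading=261, 4 segment(s) drawn
Segments drawn: 4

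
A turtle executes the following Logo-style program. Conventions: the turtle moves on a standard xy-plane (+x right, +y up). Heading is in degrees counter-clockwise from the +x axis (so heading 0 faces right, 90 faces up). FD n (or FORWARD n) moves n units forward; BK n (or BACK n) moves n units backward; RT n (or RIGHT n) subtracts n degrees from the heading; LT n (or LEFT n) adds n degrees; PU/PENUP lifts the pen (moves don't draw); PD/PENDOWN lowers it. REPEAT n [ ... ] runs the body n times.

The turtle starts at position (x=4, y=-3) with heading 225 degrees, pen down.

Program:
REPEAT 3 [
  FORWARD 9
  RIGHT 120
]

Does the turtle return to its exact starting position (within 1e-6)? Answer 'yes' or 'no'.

Answer: yes

Derivation:
Executing turtle program step by step:
Start: pos=(4,-3), heading=225, pen down
REPEAT 3 [
  -- iteration 1/3 --
  FD 9: (4,-3) -> (-2.364,-9.364) [heading=225, draw]
  RT 120: heading 225 -> 105
  -- iteration 2/3 --
  FD 9: (-2.364,-9.364) -> (-4.693,-0.671) [heading=105, draw]
  RT 120: heading 105 -> 345
  -- iteration 3/3 --
  FD 9: (-4.693,-0.671) -> (4,-3) [heading=345, draw]
  RT 120: heading 345 -> 225
]
Final: pos=(4,-3), heading=225, 3 segment(s) drawn

Start position: (4, -3)
Final position: (4, -3)
Distance = 0; < 1e-6 -> CLOSED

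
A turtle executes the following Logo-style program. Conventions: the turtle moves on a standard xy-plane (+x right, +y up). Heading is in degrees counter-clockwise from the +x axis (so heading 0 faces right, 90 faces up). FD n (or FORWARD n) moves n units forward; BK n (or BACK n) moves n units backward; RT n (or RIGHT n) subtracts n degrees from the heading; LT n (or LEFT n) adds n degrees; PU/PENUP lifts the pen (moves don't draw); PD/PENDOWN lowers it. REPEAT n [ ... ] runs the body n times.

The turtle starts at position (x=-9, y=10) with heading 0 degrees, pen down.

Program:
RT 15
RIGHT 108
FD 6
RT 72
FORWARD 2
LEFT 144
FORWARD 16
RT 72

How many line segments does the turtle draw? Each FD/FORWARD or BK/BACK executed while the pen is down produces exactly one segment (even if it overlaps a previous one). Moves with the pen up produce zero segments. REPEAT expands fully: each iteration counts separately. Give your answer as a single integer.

Executing turtle program step by step:
Start: pos=(-9,10), heading=0, pen down
RT 15: heading 0 -> 345
RT 108: heading 345 -> 237
FD 6: (-9,10) -> (-12.268,4.968) [heading=237, draw]
RT 72: heading 237 -> 165
FD 2: (-12.268,4.968) -> (-14.2,5.486) [heading=165, draw]
LT 144: heading 165 -> 309
FD 16: (-14.2,5.486) -> (-4.131,-6.949) [heading=309, draw]
RT 72: heading 309 -> 237
Final: pos=(-4.131,-6.949), heading=237, 3 segment(s) drawn
Segments drawn: 3

Answer: 3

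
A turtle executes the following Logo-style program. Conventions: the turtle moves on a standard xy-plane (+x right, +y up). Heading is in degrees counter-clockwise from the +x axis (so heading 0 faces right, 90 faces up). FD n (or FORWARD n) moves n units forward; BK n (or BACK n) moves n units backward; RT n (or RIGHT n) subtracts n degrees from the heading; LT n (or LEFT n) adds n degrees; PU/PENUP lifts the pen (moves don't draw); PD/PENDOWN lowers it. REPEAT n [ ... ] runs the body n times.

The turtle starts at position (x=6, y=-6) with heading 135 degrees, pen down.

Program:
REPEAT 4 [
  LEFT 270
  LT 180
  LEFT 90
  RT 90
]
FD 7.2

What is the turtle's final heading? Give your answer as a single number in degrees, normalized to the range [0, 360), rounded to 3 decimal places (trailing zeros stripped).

Executing turtle program step by step:
Start: pos=(6,-6), heading=135, pen down
REPEAT 4 [
  -- iteration 1/4 --
  LT 270: heading 135 -> 45
  LT 180: heading 45 -> 225
  LT 90: heading 225 -> 315
  RT 90: heading 315 -> 225
  -- iteration 2/4 --
  LT 270: heading 225 -> 135
  LT 180: heading 135 -> 315
  LT 90: heading 315 -> 45
  RT 90: heading 45 -> 315
  -- iteration 3/4 --
  LT 270: heading 315 -> 225
  LT 180: heading 225 -> 45
  LT 90: heading 45 -> 135
  RT 90: heading 135 -> 45
  -- iteration 4/4 --
  LT 270: heading 45 -> 315
  LT 180: heading 315 -> 135
  LT 90: heading 135 -> 225
  RT 90: heading 225 -> 135
]
FD 7.2: (6,-6) -> (0.909,-0.909) [heading=135, draw]
Final: pos=(0.909,-0.909), heading=135, 1 segment(s) drawn

Answer: 135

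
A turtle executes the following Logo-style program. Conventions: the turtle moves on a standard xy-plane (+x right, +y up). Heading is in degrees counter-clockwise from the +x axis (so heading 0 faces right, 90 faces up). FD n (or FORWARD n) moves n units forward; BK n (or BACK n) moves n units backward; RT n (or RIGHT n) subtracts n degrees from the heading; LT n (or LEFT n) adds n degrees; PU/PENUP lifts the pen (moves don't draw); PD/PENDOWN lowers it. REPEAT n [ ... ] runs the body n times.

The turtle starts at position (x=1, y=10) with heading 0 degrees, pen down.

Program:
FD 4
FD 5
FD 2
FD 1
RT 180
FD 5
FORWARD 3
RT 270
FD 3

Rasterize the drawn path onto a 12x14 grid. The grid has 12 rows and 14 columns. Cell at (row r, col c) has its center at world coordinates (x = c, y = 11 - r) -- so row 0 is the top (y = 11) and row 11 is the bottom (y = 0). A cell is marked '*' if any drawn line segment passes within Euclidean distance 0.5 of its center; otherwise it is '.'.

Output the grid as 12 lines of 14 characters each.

Segment 0: (1,10) -> (5,10)
Segment 1: (5,10) -> (10,10)
Segment 2: (10,10) -> (12,10)
Segment 3: (12,10) -> (13,10)
Segment 4: (13,10) -> (8,10)
Segment 5: (8,10) -> (5,10)
Segment 6: (5,10) -> (5,7)

Answer: ..............
.*************
.....*........
.....*........
.....*........
..............
..............
..............
..............
..............
..............
..............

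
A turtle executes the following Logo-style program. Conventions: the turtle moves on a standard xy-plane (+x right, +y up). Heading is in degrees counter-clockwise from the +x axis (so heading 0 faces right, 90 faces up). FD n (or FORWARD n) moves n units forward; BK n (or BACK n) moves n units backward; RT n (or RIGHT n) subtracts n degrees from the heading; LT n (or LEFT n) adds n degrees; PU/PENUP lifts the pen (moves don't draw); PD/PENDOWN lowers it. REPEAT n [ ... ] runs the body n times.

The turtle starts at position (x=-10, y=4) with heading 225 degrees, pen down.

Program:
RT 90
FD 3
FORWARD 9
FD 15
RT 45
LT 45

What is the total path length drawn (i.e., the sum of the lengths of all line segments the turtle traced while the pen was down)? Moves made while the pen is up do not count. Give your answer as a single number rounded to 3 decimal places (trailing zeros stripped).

Answer: 27

Derivation:
Executing turtle program step by step:
Start: pos=(-10,4), heading=225, pen down
RT 90: heading 225 -> 135
FD 3: (-10,4) -> (-12.121,6.121) [heading=135, draw]
FD 9: (-12.121,6.121) -> (-18.485,12.485) [heading=135, draw]
FD 15: (-18.485,12.485) -> (-29.092,23.092) [heading=135, draw]
RT 45: heading 135 -> 90
LT 45: heading 90 -> 135
Final: pos=(-29.092,23.092), heading=135, 3 segment(s) drawn

Segment lengths:
  seg 1: (-10,4) -> (-12.121,6.121), length = 3
  seg 2: (-12.121,6.121) -> (-18.485,12.485), length = 9
  seg 3: (-18.485,12.485) -> (-29.092,23.092), length = 15
Total = 27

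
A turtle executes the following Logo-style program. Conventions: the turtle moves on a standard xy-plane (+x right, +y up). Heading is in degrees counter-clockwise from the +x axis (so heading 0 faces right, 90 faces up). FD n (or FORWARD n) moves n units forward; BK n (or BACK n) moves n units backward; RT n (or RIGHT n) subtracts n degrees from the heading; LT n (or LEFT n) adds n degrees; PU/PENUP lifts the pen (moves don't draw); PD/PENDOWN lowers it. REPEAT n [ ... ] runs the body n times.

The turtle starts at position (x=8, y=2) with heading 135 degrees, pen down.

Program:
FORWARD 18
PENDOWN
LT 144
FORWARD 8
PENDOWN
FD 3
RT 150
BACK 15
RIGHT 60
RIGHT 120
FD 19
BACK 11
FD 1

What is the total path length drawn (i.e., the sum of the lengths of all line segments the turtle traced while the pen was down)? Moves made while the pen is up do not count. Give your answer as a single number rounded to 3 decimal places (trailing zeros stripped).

Answer: 75

Derivation:
Executing turtle program step by step:
Start: pos=(8,2), heading=135, pen down
FD 18: (8,2) -> (-4.728,14.728) [heading=135, draw]
PD: pen down
LT 144: heading 135 -> 279
FD 8: (-4.728,14.728) -> (-3.476,6.826) [heading=279, draw]
PD: pen down
FD 3: (-3.476,6.826) -> (-3.007,3.863) [heading=279, draw]
RT 150: heading 279 -> 129
BK 15: (-3.007,3.863) -> (6.433,-7.794) [heading=129, draw]
RT 60: heading 129 -> 69
RT 120: heading 69 -> 309
FD 19: (6.433,-7.794) -> (18.39,-22.56) [heading=309, draw]
BK 11: (18.39,-22.56) -> (11.467,-14.011) [heading=309, draw]
FD 1: (11.467,-14.011) -> (12.097,-14.788) [heading=309, draw]
Final: pos=(12.097,-14.788), heading=309, 7 segment(s) drawn

Segment lengths:
  seg 1: (8,2) -> (-4.728,14.728), length = 18
  seg 2: (-4.728,14.728) -> (-3.476,6.826), length = 8
  seg 3: (-3.476,6.826) -> (-3.007,3.863), length = 3
  seg 4: (-3.007,3.863) -> (6.433,-7.794), length = 15
  seg 5: (6.433,-7.794) -> (18.39,-22.56), length = 19
  seg 6: (18.39,-22.56) -> (11.467,-14.011), length = 11
  seg 7: (11.467,-14.011) -> (12.097,-14.788), length = 1
Total = 75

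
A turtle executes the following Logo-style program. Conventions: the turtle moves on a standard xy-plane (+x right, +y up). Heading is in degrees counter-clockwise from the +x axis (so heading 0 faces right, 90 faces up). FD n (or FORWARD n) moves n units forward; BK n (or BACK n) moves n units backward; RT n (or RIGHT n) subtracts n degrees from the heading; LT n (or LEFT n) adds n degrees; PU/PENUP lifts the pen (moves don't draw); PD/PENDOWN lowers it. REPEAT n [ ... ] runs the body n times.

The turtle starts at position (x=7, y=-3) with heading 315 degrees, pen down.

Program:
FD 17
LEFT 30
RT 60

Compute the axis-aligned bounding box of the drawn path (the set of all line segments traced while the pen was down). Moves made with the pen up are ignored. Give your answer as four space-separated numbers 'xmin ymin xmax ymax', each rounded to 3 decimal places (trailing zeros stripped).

Answer: 7 -15.021 19.021 -3

Derivation:
Executing turtle program step by step:
Start: pos=(7,-3), heading=315, pen down
FD 17: (7,-3) -> (19.021,-15.021) [heading=315, draw]
LT 30: heading 315 -> 345
RT 60: heading 345 -> 285
Final: pos=(19.021,-15.021), heading=285, 1 segment(s) drawn

Segment endpoints: x in {7, 19.021}, y in {-15.021, -3}
xmin=7, ymin=-15.021, xmax=19.021, ymax=-3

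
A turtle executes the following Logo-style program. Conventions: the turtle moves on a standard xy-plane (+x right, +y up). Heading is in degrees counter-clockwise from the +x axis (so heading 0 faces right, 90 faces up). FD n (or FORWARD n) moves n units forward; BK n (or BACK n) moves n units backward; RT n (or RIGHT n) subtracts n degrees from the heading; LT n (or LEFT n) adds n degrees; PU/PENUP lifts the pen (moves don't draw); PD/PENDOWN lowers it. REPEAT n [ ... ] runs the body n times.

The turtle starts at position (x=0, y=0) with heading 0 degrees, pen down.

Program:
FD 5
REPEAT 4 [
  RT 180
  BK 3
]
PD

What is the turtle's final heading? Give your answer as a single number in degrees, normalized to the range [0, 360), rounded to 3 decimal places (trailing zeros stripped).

Executing turtle program step by step:
Start: pos=(0,0), heading=0, pen down
FD 5: (0,0) -> (5,0) [heading=0, draw]
REPEAT 4 [
  -- iteration 1/4 --
  RT 180: heading 0 -> 180
  BK 3: (5,0) -> (8,0) [heading=180, draw]
  -- iteration 2/4 --
  RT 180: heading 180 -> 0
  BK 3: (8,0) -> (5,0) [heading=0, draw]
  -- iteration 3/4 --
  RT 180: heading 0 -> 180
  BK 3: (5,0) -> (8,0) [heading=180, draw]
  -- iteration 4/4 --
  RT 180: heading 180 -> 0
  BK 3: (8,0) -> (5,0) [heading=0, draw]
]
PD: pen down
Final: pos=(5,0), heading=0, 5 segment(s) drawn

Answer: 0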